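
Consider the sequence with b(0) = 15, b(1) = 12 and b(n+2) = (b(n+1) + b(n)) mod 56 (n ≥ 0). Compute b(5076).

31

b(0) = 15, b(1) = 12, b(2) = 27, b(3) = 39, b(4) = 10, b(5) = 49, b(6) = 3, b(7) = 52, b(8) = 55, b(9) = 51, b(10) = 50, b(11) = 45, b(12) = 39, b(13) = 28, b(14) = 11, b(15) = 39, b(16) = 50, b(17) = 33, b(18) = 27, b(19) = 4, b(20) = 31, b(21) = 35, b(22) = 10, b(23) = 45, b(24) = 55, b(25) = 44, b(26) = 43, b(27) = 31, b(28) = 18, b(29) = 49, b(30) = 11, b(31) = 4, b(32) = 15, b(33) = 19, b(34) = 34, b(35) = 53, b(36) = 31, b(37) = 28, b(38) = 3, b(39) = 31, b(40) = 34, b(41) = 9, b(42) = 43, b(43) = 52, b(44) = 39, b(45) = 35, b(46) = 18, b(47) = 53, b(48) = 15, b(49) = 12.
Since (b(48), b(49)) = (b(0), b(1)) = (15, 12) (two consecutive terms determine the rest), the sequence is periodic with period 48.
(5076 - 0) mod 48 = 36, so b(5076) = b(36) = 31.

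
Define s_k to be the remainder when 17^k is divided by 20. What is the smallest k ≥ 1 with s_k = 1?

4

Listing terms: s_0 = 1,  s_1 = 17,  s_2 = 9,  s_3 = 13,  s_4 = 1.
Since s_4 = s_0 = 1, the sequence is periodic with period 4.
The value 1 next appears (with k ≥ 1) at s_4.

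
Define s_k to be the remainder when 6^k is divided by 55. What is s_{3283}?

51

Computing terms: s_0 = 1; s_1 = 6; s_2 = 36; s_3 = 51; s_4 = 31; s_5 = 21; s_6 = 16; s_7 = 41; s_8 = 26; s_9 = 46; s_{10} = 1.
Since s_{10} = s_0 = 1, the sequence is periodic with period 10.
(3283 - 0) mod 10 = 3, so s_{3283} = s_3 = 51.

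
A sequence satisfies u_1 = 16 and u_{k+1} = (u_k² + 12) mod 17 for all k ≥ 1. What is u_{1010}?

4

Computing terms: u_1 = 16, u_2 = 13, u_3 = 11, u_4 = 14, u_5 = 4, u_6 = 11.
Since u_6 = u_3 = 11, the sequence is eventually periodic: after a pre-period of length 2 it cycles with period 3.
For k ≥ 3, u_k depends only on (k - 3) mod 3. (1010 - 3) mod 3 = 2, so u_{1010} = u_5 = 4.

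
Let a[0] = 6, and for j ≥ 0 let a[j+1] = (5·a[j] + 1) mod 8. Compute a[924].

a[0] = 6,  a[1] = 7,  a[2] = 4,  a[3] = 5,  a[4] = 2,  a[5] = 3,  a[6] = 0,  a[7] = 1,  a[8] = 6.
Since a[8] = a[0] = 6, the sequence is periodic with period 8.
(924 - 0) mod 8 = 4, so a[924] = a[4] = 2.

2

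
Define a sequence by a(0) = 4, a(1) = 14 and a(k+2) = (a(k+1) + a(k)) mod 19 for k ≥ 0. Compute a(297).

9

a(0) = 4, a(1) = 14, a(2) = 18, a(3) = 13, a(4) = 12, a(5) = 6, a(6) = 18, a(7) = 5, a(8) = 4, a(9) = 9, a(10) = 13, a(11) = 3, a(12) = 16, a(13) = 0, a(14) = 16, a(15) = 16, a(16) = 13, a(17) = 10, a(18) = 4, a(19) = 14.
The sequence repeats with period 18.
So a(297) = a(0 + ((297-0) mod 18)) = a(9) = 9.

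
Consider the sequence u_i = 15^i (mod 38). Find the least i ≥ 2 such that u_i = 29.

We have u_1 = 15, u_2 = 35, u_3 = 31, u_4 = 9, u_5 = 21, u_6 = 11, u_7 = 13, u_8 = 5, u_9 = 37, u_{10} = 23, u_{11} = 3, u_{12} = 7, u_{13} = 29, u_{14} = 17, u_{15} = 27, u_{16} = 25, u_{17} = 33, u_{18} = 1, u_{19} = 15.
The sequence repeats with period 18.
The value 29 first appears (with i ≥ 2) at u_{13}.

13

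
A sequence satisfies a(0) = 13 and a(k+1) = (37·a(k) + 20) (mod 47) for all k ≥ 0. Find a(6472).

42

We have a(0) = 13,  a(1) = 31,  a(2) = 39,  a(3) = 6,  a(4) = 7,  a(5) = 44,  a(6) = 3,  a(7) = 37,  a(8) = 26,  a(9) = 42,  a(10) = 23,  a(11) = 25,  a(12) = 5,  a(13) = 17,  a(14) = 38,  a(15) = 16,  a(16) = 1,  a(17) = 10,  a(18) = 14,  a(19) = 21,  a(20) = 45,  a(21) = 40,  a(22) = 43,  a(23) = 13.
Since a(23) = a(0) = 13, the sequence is periodic with period 23.
(6472 - 0) mod 23 = 9, so a(6472) = a(9) = 42.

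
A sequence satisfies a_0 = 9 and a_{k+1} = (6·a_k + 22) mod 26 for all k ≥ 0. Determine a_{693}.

Computing terms: a_0 = 9,  a_1 = 24,  a_2 = 10,  a_3 = 4,  a_4 = 20,  a_5 = 12,  a_6 = 16,  a_7 = 14,  a_8 = 2,  a_9 = 8,  a_{10} = 18,  a_{11} = 0,  a_{12} = 22,  a_{13} = 24.
Since a_{13} = a_1 = 24, the sequence is eventually periodic: after a pre-period of length 1 it cycles with period 12.
For k ≥ 1, a_k depends only on (k - 1) mod 12. (693 - 1) mod 12 = 8, so a_{693} = a_9 = 8.

8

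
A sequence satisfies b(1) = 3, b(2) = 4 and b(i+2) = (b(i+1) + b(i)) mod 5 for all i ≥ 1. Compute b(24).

1

Listing terms: b(1) = 3,  b(2) = 4,  b(3) = 2,  b(4) = 1,  b(5) = 3,  b(6) = 4.
Since (b(5), b(6)) = (b(1), b(2)) = (3, 4) (two consecutive terms determine the rest), the sequence is periodic with period 4.
(24 - 1) mod 4 = 3, so b(24) = b(4) = 1.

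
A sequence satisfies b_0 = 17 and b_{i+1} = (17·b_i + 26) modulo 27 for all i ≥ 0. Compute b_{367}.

18

Listing terms: b_0 = 17, b_1 = 18, b_2 = 8, b_3 = 0, b_4 = 26, b_5 = 9, b_6 = 17.
Since b_6 = b_0 = 17, the sequence is periodic with period 6.
(367 - 0) mod 6 = 1, so b_{367} = b_1 = 18.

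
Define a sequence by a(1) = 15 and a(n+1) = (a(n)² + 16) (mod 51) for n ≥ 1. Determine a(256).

29

We have a(1) = 15, a(2) = 37, a(3) = 8, a(4) = 29, a(5) = 41, a(6) = 14, a(7) = 8.
Since a(7) = a(3) = 8, the sequence is eventually periodic: after a pre-period of length 2 it cycles with period 4.
For n ≥ 3, a(n) depends only on (n - 3) mod 4. (256 - 3) mod 4 = 1, so a(256) = a(4) = 29.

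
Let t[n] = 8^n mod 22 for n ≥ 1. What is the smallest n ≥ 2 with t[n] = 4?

4

Computing terms: t[1] = 8; t[2] = 20; t[3] = 6; t[4] = 4; t[5] = 10; t[6] = 14; t[7] = 2; t[8] = 16; t[9] = 18; t[10] = 12; t[11] = 8.
The sequence repeats with period 10.
The value 4 first appears (with n ≥ 2) at t[4].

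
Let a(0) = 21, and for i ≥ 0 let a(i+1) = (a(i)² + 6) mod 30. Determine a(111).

Computing terms: a(0) = 21; a(1) = 27; a(2) = 15; a(3) = 21.
The sequence repeats with period 3.
So a(111) = a(0 + ((111-0) mod 3)) = a(0) = 21.

21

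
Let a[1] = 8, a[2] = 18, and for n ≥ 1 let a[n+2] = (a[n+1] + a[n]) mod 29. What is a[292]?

12

Listing terms: a[1] = 8, a[2] = 18, a[3] = 26, a[4] = 15, a[5] = 12, a[6] = 27, a[7] = 10, a[8] = 8, a[9] = 18.
The sequence repeats with period 7.
So a[292] = a[1 + ((292-1) mod 7)] = a[5] = 12.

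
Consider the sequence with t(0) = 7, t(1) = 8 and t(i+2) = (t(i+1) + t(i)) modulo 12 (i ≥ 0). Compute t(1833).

t(0) = 7; t(1) = 8; t(2) = 3; t(3) = 11; t(4) = 2; t(5) = 1; t(6) = 3; t(7) = 4; t(8) = 7; t(9) = 11; t(10) = 6; t(11) = 5; t(12) = 11; t(13) = 4; t(14) = 3; t(15) = 7; t(16) = 10; t(17) = 5; t(18) = 3; t(19) = 8; t(20) = 11; t(21) = 7; t(22) = 6; t(23) = 1; t(24) = 7; t(25) = 8.
The sequence repeats with period 24.
(1833 - 0) mod 24 = 9, so t(1833) = t(9) = 11.

11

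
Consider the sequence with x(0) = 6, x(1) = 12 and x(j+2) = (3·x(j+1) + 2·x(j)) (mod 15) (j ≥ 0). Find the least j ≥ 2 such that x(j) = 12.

14

We have x(0) = 6; x(1) = 12; x(2) = 3; x(3) = 3; x(4) = 0; x(5) = 6; x(6) = 3; x(7) = 6; x(8) = 9; x(9) = 9; x(10) = 0; x(11) = 3; x(12) = 9; x(13) = 3; x(14) = 12; x(15) = 12; x(16) = 0; x(17) = 9; x(18) = 12; x(19) = 9; x(20) = 6; x(21) = 6; x(22) = 0; x(23) = 12; x(24) = 6; x(25) = 12.
The sequence repeats with period 24.
The value 12 first appears (with j ≥ 2) at x(14).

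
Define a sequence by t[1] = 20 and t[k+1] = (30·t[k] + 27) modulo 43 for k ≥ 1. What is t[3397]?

14

Computing terms: t[1] = 20; t[2] = 25; t[3] = 3; t[4] = 31; t[5] = 11; t[6] = 13; t[7] = 30; t[8] = 24; t[9] = 16; t[10] = 34; t[11] = 15; t[12] = 4; t[13] = 18; t[14] = 8; t[15] = 9; t[16] = 39; t[17] = 36; t[18] = 32; t[19] = 41; t[20] = 10; t[21] = 26; t[22] = 33; t[23] = 28; t[24] = 7; t[25] = 22; t[26] = 42; t[27] = 40; t[28] = 23; t[29] = 29; t[30] = 37; t[31] = 19; t[32] = 38; t[33] = 6; t[34] = 35; t[35] = 2; t[36] = 1; t[37] = 14; t[38] = 17; t[39] = 21; t[40] = 12; t[41] = 0; t[42] = 27; t[43] = 20.
Since t[43] = t[1] = 20, the sequence is periodic with period 42.
So t[3397] = t[1 + ((3397-1) mod 42)] = t[37] = 14.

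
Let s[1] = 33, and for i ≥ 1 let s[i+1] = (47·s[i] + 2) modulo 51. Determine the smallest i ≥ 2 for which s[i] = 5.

4

We have s[1] = 33, s[2] = 23, s[3] = 12, s[4] = 5, s[5] = 33.
Since s[5] = s[1] = 33, the sequence is periodic with period 4.
The value 5 first appears (with i ≥ 2) at s[4].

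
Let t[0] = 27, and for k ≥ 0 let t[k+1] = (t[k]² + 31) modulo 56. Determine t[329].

Listing terms: t[0] = 27,  t[1] = 32,  t[2] = 47,  t[3] = 0,  t[4] = 31,  t[5] = 40,  t[6] = 7,  t[7] = 24,  t[8] = 47.
Since t[8] = t[2] = 47, the sequence is eventually periodic: after a pre-period of length 2 it cycles with period 6.
For k ≥ 2, t[k] depends only on (k - 2) mod 6. (329 - 2) mod 6 = 3, so t[329] = t[5] = 40.

40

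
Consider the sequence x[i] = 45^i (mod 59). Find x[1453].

Computing terms: x[0] = 1, x[1] = 45, x[2] = 19, x[3] = 29, x[4] = 7, x[5] = 20, x[6] = 15, x[7] = 26, x[8] = 49, x[9] = 22, x[10] = 46, x[11] = 5, x[12] = 48, x[13] = 36, x[14] = 27, x[15] = 35, x[16] = 41, x[17] = 16, x[18] = 12, x[19] = 9, x[20] = 51, x[21] = 53, x[22] = 25, x[23] = 4, x[24] = 3, x[25] = 17, x[26] = 57, x[27] = 28, x[28] = 21, x[29] = 1.
The sequence repeats with period 29.
(1453 - 0) mod 29 = 3, so x[1453] = x[3] = 29.

29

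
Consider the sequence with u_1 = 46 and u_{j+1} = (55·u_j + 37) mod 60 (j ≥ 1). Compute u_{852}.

Computing terms: u_1 = 46, u_2 = 47, u_3 = 42, u_4 = 7, u_5 = 2, u_6 = 27, u_7 = 22, u_8 = 47.
Since u_8 = u_2 = 47, the sequence is eventually periodic: after a pre-period of length 1 it cycles with period 6.
For j ≥ 2, u_j depends only on (j - 2) mod 6. (852 - 2) mod 6 = 4, so u_{852} = u_6 = 27.

27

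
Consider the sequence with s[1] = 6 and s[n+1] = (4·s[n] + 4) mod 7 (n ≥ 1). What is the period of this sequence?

3

Listing terms: s[1] = 6; s[2] = 0; s[3] = 4; s[4] = 6.
The sequence repeats with period 3.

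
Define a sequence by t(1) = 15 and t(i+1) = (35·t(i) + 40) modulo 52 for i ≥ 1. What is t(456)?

We have t(1) = 15; t(2) = 45; t(3) = 3; t(4) = 41; t(5) = 19; t(6) = 29; t(7) = 15.
The sequence repeats with period 6.
(456 - 1) mod 6 = 5, so t(456) = t(6) = 29.

29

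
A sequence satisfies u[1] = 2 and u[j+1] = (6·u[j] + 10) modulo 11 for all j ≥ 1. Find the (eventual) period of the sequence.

Listing terms: u[1] = 2, u[2] = 0, u[3] = 10, u[4] = 4, u[5] = 1, u[6] = 5, u[7] = 7, u[8] = 8, u[9] = 3, u[10] = 6, u[11] = 2.
Since u[11] = u[1] = 2, the sequence is periodic with period 10.

10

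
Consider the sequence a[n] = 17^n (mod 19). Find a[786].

Computing terms: a[1] = 17,  a[2] = 4,  a[3] = 11,  a[4] = 16,  a[5] = 6,  a[6] = 7,  a[7] = 5,  a[8] = 9,  a[9] = 1,  a[10] = 17.
Since a[10] = a[1] = 17, the sequence is periodic with period 9.
So a[786] = a[1 + ((786-1) mod 9)] = a[3] = 11.

11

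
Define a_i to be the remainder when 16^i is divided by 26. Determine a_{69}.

14

We have a_1 = 16, a_2 = 22, a_3 = 14, a_4 = 16.
Since a_4 = a_1 = 16, the sequence is periodic with period 3.
So a_{69} = a_{1 + ((69-1) mod 3)} = a_3 = 14.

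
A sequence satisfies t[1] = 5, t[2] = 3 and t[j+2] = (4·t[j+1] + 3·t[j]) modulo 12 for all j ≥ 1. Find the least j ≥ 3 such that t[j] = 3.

3

Computing terms: t[1] = 5,  t[2] = 3,  t[3] = 3,  t[4] = 9,  t[5] = 9,  t[6] = 3,  t[7] = 3.
Since (t[6], t[7]) = (t[2], t[3]) = (3, 3) (two consecutive terms determine the rest), the sequence is eventually periodic: after a pre-period of length 1 it cycles with period 4.
The value 3 first appears (with j ≥ 3) at t[3].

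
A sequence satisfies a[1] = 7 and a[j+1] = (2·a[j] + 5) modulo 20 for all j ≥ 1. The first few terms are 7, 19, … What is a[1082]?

Listing terms: a[1] = 7,  a[2] = 19,  a[3] = 3,  a[4] = 11,  a[5] = 7.
Since a[5] = a[1] = 7, the sequence is periodic with period 4.
(1082 - 1) mod 4 = 1, so a[1082] = a[2] = 19.

19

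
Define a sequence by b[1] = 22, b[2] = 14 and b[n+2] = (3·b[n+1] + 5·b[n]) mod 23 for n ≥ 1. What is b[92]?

20

b[1] = 22, b[2] = 14, b[3] = 14, b[4] = 20, b[5] = 15, b[6] = 7, b[7] = 4, b[8] = 1, b[9] = 0, b[10] = 5, b[11] = 15, b[12] = 1, b[13] = 9, b[14] = 9, b[15] = 3, b[16] = 8, b[17] = 16, b[18] = 19, b[19] = 22, b[20] = 0, b[21] = 18, b[22] = 8, b[23] = 22, b[24] = 14.
Since (b[23], b[24]) = (b[1], b[2]) = (22, 14) (two consecutive terms determine the rest), the sequence is periodic with period 22.
(92 - 1) mod 22 = 3, so b[92] = b[4] = 20.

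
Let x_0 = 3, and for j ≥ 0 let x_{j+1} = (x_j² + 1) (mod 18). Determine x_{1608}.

5

We have x_0 = 3; x_1 = 10; x_2 = 11; x_3 = 14; x_4 = 17; x_5 = 2; x_6 = 5; x_7 = 8; x_8 = 11.
Since x_8 = x_2 = 11, the sequence is eventually periodic: after a pre-period of length 2 it cycles with period 6.
For j ≥ 2, x_j depends only on (j - 2) mod 6. (1608 - 2) mod 6 = 4, so x_{1608} = x_6 = 5.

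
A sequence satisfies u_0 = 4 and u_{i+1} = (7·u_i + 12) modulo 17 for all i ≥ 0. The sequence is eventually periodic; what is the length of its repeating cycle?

16

Listing terms: u_0 = 4, u_1 = 6, u_2 = 3, u_3 = 16, u_4 = 5, u_5 = 13, u_6 = 1, u_7 = 2, u_8 = 9, u_9 = 7, u_{10} = 10, u_{11} = 14, u_{12} = 8, u_{13} = 0, u_{14} = 12, u_{15} = 11, u_{16} = 4.
Since u_{16} = u_0 = 4, the sequence is periodic with period 16.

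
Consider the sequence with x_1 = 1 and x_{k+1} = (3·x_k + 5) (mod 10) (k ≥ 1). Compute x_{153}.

1

x_1 = 1, x_2 = 8, x_3 = 9, x_4 = 2, x_5 = 1.
The sequence repeats with period 4.
(153 - 1) mod 4 = 0, so x_{153} = x_1 = 1.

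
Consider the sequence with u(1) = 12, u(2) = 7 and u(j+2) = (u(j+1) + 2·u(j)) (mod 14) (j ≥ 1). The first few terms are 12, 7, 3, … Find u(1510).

Listing terms: u(1) = 12, u(2) = 7, u(3) = 3, u(4) = 3, u(5) = 9, u(6) = 1, u(7) = 5, u(8) = 7, u(9) = 3.
Since (u(8), u(9)) = (u(2), u(3)) = (7, 3) (two consecutive terms determine the rest), the sequence is eventually periodic: after a pre-period of length 1 it cycles with period 6.
For j ≥ 2, u(j) depends only on (j - 2) mod 6. (1510 - 2) mod 6 = 2, so u(1510) = u(4) = 3.

3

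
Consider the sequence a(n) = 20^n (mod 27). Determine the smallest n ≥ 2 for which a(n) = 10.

Listing terms: a(1) = 20; a(2) = 22; a(3) = 8; a(4) = 25; a(5) = 14; a(6) = 10; a(7) = 11; a(8) = 4; a(9) = 26; a(10) = 7; a(11) = 5; a(12) = 19; a(13) = 2; a(14) = 13; a(15) = 17; a(16) = 16; a(17) = 23; a(18) = 1; a(19) = 20.
The sequence repeats with period 18.
The value 10 first appears (with n ≥ 2) at a(6).

6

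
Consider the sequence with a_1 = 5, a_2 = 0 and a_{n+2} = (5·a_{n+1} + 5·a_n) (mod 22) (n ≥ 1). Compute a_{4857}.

17

Computing terms: a_1 = 5, a_2 = 0, a_3 = 3, a_4 = 15, a_5 = 2, a_6 = 19, a_7 = 17, a_8 = 4, a_9 = 17, a_{10} = 17, a_{11} = 16, a_{12} = 11, a_{13} = 3, a_{14} = 4, a_{15} = 13, a_{16} = 19, a_{17} = 6, a_{18} = 15, a_{19} = 17, a_{20} = 6, a_{21} = 5, a_{22} = 11, a_{23} = 14, a_{24} = 15, a_{25} = 13, a_{26} = 8, a_{27} = 17, a_{28} = 15, a_{29} = 6, a_{30} = 17, a_{31} = 5, a_{32} = 0.
The sequence repeats with period 30.
(4857 - 1) mod 30 = 26, so a_{4857} = a_{27} = 17.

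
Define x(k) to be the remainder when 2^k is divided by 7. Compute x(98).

We have x(1) = 2,  x(2) = 4,  x(3) = 1,  x(4) = 2.
The sequence repeats with period 3.
(98 - 1) mod 3 = 1, so x(98) = x(2) = 4.

4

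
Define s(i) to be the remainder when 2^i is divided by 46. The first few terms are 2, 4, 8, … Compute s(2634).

We have s(1) = 2, s(2) = 4, s(3) = 8, s(4) = 16, s(5) = 32, s(6) = 18, s(7) = 36, s(8) = 26, s(9) = 6, s(10) = 12, s(11) = 24, s(12) = 2.
The sequence repeats with period 11.
So s(2634) = s(1 + ((2634-1) mod 11)) = s(5) = 32.

32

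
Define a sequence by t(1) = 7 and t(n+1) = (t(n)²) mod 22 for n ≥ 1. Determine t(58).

5

Computing terms: t(1) = 7; t(2) = 5; t(3) = 3; t(4) = 9; t(5) = 15; t(6) = 5.
Since t(6) = t(2) = 5, the sequence is eventually periodic: after a pre-period of length 1 it cycles with period 4.
For n ≥ 2, t(n) depends only on (n - 2) mod 4. (58 - 2) mod 4 = 0, so t(58) = t(2) = 5.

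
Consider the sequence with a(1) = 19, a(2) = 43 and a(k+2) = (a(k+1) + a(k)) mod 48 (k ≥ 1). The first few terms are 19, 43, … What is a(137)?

We have a(1) = 19,  a(2) = 43,  a(3) = 14,  a(4) = 9,  a(5) = 23,  a(6) = 32,  a(7) = 7,  a(8) = 39,  a(9) = 46,  a(10) = 37,  a(11) = 35,  a(12) = 24,  a(13) = 11,  a(14) = 35,  a(15) = 46,  a(16) = 33,  a(17) = 31,  a(18) = 16,  a(19) = 47,  a(20) = 15,  a(21) = 14,  a(22) = 29,  a(23) = 43,  a(24) = 24,  a(25) = 19,  a(26) = 43.
Since (a(25), a(26)) = (a(1), a(2)) = (19, 43) (two consecutive terms determine the rest), the sequence is periodic with period 24.
So a(137) = a(1 + ((137-1) mod 24)) = a(17) = 31.

31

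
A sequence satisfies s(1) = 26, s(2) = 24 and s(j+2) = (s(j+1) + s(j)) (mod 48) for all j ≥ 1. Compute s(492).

We have s(1) = 26, s(2) = 24, s(3) = 2, s(4) = 26, s(5) = 28, s(6) = 6, s(7) = 34, s(8) = 40, s(9) = 26, s(10) = 18, s(11) = 44, s(12) = 14, s(13) = 10, s(14) = 24, s(15) = 34, s(16) = 10, s(17) = 44, s(18) = 6, s(19) = 2, s(20) = 8, s(21) = 10, s(22) = 18, s(23) = 28, s(24) = 46, s(25) = 26, s(26) = 24.
The sequence repeats with period 24.
(492 - 1) mod 24 = 11, so s(492) = s(12) = 14.

14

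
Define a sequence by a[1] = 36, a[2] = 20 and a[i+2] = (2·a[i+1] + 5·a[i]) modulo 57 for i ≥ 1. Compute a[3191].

a[1] = 36, a[2] = 20, a[3] = 49, a[4] = 27, a[5] = 14, a[6] = 49, a[7] = 54, a[8] = 11, a[9] = 7, a[10] = 12, a[11] = 2, a[12] = 7, a[13] = 24, a[14] = 26, a[15] = 1, a[16] = 18, a[17] = 41, a[18] = 1, a[19] = 36, a[20] = 20.
Since (a[19], a[20]) = (a[1], a[2]) = (36, 20) (two consecutive terms determine the rest), the sequence is periodic with period 18.
(3191 - 1) mod 18 = 4, so a[3191] = a[5] = 14.

14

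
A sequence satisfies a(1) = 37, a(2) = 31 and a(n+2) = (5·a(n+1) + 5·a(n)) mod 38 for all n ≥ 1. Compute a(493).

Listing terms: a(1) = 37; a(2) = 31; a(3) = 36; a(4) = 31; a(5) = 31; a(6) = 6; a(7) = 33; a(8) = 5; a(9) = 0; a(10) = 25; a(11) = 11; a(12) = 28; a(13) = 5; a(14) = 13; a(15) = 14; a(16) = 21; a(17) = 23; a(18) = 30; a(19) = 37; a(20) = 31.
The sequence repeats with period 18.
(493 - 1) mod 18 = 6, so a(493) = a(7) = 33.

33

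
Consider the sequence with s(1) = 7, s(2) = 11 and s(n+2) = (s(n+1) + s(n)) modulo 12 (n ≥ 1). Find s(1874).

s(1) = 7, s(2) = 11, s(3) = 6, s(4) = 5, s(5) = 11, s(6) = 4, s(7) = 3, s(8) = 7, s(9) = 10, s(10) = 5, s(11) = 3, s(12) = 8, s(13) = 11, s(14) = 7, s(15) = 6, s(16) = 1, s(17) = 7, s(18) = 8, s(19) = 3, s(20) = 11, s(21) = 2, s(22) = 1, s(23) = 3, s(24) = 4, s(25) = 7, s(26) = 11.
The sequence repeats with period 24.
So s(1874) = s(1 + ((1874-1) mod 24)) = s(2) = 11.

11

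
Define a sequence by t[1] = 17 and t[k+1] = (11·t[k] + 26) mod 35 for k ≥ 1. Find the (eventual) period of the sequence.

Computing terms: t[1] = 17, t[2] = 3, t[3] = 24, t[4] = 10, t[5] = 31, t[6] = 17.
The sequence repeats with period 5.

5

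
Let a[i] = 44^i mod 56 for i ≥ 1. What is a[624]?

8

a[1] = 44; a[2] = 32; a[3] = 8; a[4] = 16; a[5] = 32.
Since a[5] = a[2] = 32, the sequence is eventually periodic: after a pre-period of length 1 it cycles with period 3.
For i ≥ 2, a[i] depends only on (i - 2) mod 3. (624 - 2) mod 3 = 1, so a[624] = a[3] = 8.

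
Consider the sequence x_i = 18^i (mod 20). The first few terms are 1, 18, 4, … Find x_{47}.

12

x_0 = 1; x_1 = 18; x_2 = 4; x_3 = 12; x_4 = 16; x_5 = 8; x_6 = 4.
Since x_6 = x_2 = 4, the sequence is eventually periodic: after a pre-period of length 2 it cycles with period 4.
For i ≥ 2, x_i depends only on (i - 2) mod 4. (47 - 2) mod 4 = 1, so x_{47} = x_3 = 12.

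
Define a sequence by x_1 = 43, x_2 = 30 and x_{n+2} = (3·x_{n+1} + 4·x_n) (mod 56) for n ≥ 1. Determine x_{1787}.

x_1 = 43; x_2 = 30; x_3 = 38; x_4 = 10; x_5 = 14; x_6 = 26; x_7 = 22; x_8 = 2; x_9 = 38; x_{10} = 10.
Since (x_9, x_{10}) = (x_3, x_4) = (38, 10) (two consecutive terms determine the rest), the sequence is eventually periodic: after a pre-period of length 2 it cycles with period 6.
For n ≥ 3, x_n depends only on (n - 3) mod 6. (1787 - 3) mod 6 = 2, so x_{1787} = x_5 = 14.

14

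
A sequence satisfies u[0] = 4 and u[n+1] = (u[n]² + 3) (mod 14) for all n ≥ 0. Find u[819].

3

u[0] = 4; u[1] = 5; u[2] = 0; u[3] = 3; u[4] = 12; u[5] = 7; u[6] = 10; u[7] = 5.
Since u[7] = u[1] = 5, the sequence is eventually periodic: after a pre-period of length 1 it cycles with period 6.
For n ≥ 1, u[n] depends only on (n - 1) mod 6. (819 - 1) mod 6 = 2, so u[819] = u[3] = 3.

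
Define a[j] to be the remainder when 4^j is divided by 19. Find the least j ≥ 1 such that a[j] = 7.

Listing terms: a[0] = 1, a[1] = 4, a[2] = 16, a[3] = 7, a[4] = 9, a[5] = 17, a[6] = 11, a[7] = 6, a[8] = 5, a[9] = 1.
The sequence repeats with period 9.
The value 7 first appears (with j ≥ 1) at a[3].

3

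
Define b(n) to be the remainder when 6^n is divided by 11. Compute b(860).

Computing terms: b(1) = 6,  b(2) = 3,  b(3) = 7,  b(4) = 9,  b(5) = 10,  b(6) = 5,  b(7) = 8,  b(8) = 4,  b(9) = 2,  b(10) = 1,  b(11) = 6.
The sequence repeats with period 10.
(860 - 1) mod 10 = 9, so b(860) = b(10) = 1.

1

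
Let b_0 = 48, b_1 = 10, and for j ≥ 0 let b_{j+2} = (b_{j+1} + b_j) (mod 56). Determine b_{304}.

b_0 = 48, b_1 = 10, b_2 = 2, b_3 = 12, b_4 = 14, b_5 = 26, b_6 = 40, b_7 = 10, b_8 = 50, b_9 = 4, b_{10} = 54, b_{11} = 2, b_{12} = 0, b_{13} = 2, b_{14} = 2, b_{15} = 4, b_{16} = 6, b_{17} = 10, b_{18} = 16, b_{19} = 26, b_{20} = 42, b_{21} = 12, b_{22} = 54, b_{23} = 10, b_{24} = 8, b_{25} = 18, b_{26} = 26, b_{27} = 44, b_{28} = 14, b_{29} = 2, b_{30} = 16, b_{31} = 18, b_{32} = 34, b_{33} = 52, b_{34} = 30, b_{35} = 26, b_{36} = 0, b_{37} = 26, b_{38} = 26, b_{39} = 52, b_{40} = 22, b_{41} = 18, b_{42} = 40, b_{43} = 2, b_{44} = 42, b_{45} = 44, b_{46} = 30, b_{47} = 18, b_{48} = 48, b_{49} = 10.
Since (b_{48}, b_{49}) = (b_0, b_1) = (48, 10) (two consecutive terms determine the rest), the sequence is periodic with period 48.
So b_{304} = b_{0 + ((304-0) mod 48)} = b_{16} = 6.

6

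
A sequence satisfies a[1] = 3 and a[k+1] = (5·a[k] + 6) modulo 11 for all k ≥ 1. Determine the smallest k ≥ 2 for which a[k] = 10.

2

Computing terms: a[1] = 3, a[2] = 10, a[3] = 1, a[4] = 0, a[5] = 6, a[6] = 3.
The sequence repeats with period 5.
The value 10 first appears (with k ≥ 2) at a[2].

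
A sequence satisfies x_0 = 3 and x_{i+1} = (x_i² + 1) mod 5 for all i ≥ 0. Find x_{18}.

2

Listing terms: x_0 = 3; x_1 = 0; x_2 = 1; x_3 = 2; x_4 = 0.
Since x_4 = x_1 = 0, the sequence is eventually periodic: after a pre-period of length 1 it cycles with period 3.
For i ≥ 1, x_i depends only on (i - 1) mod 3. (18 - 1) mod 3 = 2, so x_{18} = x_3 = 2.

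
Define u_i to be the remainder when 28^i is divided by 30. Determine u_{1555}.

Listing terms: u_0 = 1; u_1 = 28; u_2 = 4; u_3 = 22; u_4 = 16; u_5 = 28.
Since u_5 = u_1 = 28, the sequence is eventually periodic: after a pre-period of length 1 it cycles with period 4.
For i ≥ 1, u_i depends only on (i - 1) mod 4. (1555 - 1) mod 4 = 2, so u_{1555} = u_3 = 22.

22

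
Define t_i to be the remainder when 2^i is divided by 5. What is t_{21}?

Listing terms: t_1 = 2,  t_2 = 4,  t_3 = 3,  t_4 = 1,  t_5 = 2.
The sequence repeats with period 4.
So t_{21} = t_{1 + ((21-1) mod 4)} = t_1 = 2.

2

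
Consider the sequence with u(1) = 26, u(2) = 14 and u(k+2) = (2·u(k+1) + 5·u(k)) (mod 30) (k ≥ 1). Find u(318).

14

We have u(1) = 26,  u(2) = 14,  u(3) = 8,  u(4) = 26,  u(5) = 2,  u(6) = 14,  u(7) = 8.
Since (u(6), u(7)) = (u(2), u(3)) = (14, 8) (two consecutive terms determine the rest), the sequence is eventually periodic: after a pre-period of length 1 it cycles with period 4.
For k ≥ 2, u(k) depends only on (k - 2) mod 4. (318 - 2) mod 4 = 0, so u(318) = u(2) = 14.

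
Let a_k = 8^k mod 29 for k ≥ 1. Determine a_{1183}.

Computing terms: a_1 = 8,  a_2 = 6,  a_3 = 19,  a_4 = 7,  a_5 = 27,  a_6 = 13,  a_7 = 17,  a_8 = 20,  a_9 = 15,  a_{10} = 4,  a_{11} = 3,  a_{12} = 24,  a_{13} = 18,  a_{14} = 28,  a_{15} = 21,  a_{16} = 23,  a_{17} = 10,  a_{18} = 22,  a_{19} = 2,  a_{20} = 16,  a_{21} = 12,  a_{22} = 9,  a_{23} = 14,  a_{24} = 25,  a_{25} = 26,  a_{26} = 5,  a_{27} = 11,  a_{28} = 1,  a_{29} = 8.
Since a_{29} = a_1 = 8, the sequence is periodic with period 28.
(1183 - 1) mod 28 = 6, so a_{1183} = a_7 = 17.

17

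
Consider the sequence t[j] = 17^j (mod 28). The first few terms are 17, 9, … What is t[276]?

1

We have t[1] = 17,  t[2] = 9,  t[3] = 13,  t[4] = 25,  t[5] = 5,  t[6] = 1,  t[7] = 17.
Since t[7] = t[1] = 17, the sequence is periodic with period 6.
(276 - 1) mod 6 = 5, so t[276] = t[6] = 1.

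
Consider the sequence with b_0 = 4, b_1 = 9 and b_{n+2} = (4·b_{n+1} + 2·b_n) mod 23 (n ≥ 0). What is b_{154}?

b_0 = 4,  b_1 = 9,  b_2 = 21,  b_3 = 10,  b_4 = 13,  b_5 = 3,  b_6 = 15,  b_7 = 20,  b_8 = 18,  b_9 = 20,  b_{10} = 1,  b_{11} = 21,  b_{12} = 17,  b_{13} = 18,  b_{14} = 14,  b_{15} = 0,  b_{16} = 5,  b_{17} = 20,  b_{18} = 21,  b_{19} = 9,  b_{20} = 9,  b_{21} = 8,  b_{22} = 4,  b_{23} = 9.
The sequence repeats with period 22.
(154 - 0) mod 22 = 0, so b_{154} = b_0 = 4.

4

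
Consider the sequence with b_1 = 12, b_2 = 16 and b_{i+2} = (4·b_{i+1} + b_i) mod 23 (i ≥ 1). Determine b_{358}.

Listing terms: b_1 = 12, b_2 = 16, b_3 = 7, b_4 = 21, b_5 = 22, b_6 = 17, b_7 = 21, b_8 = 9, b_9 = 11, b_{10} = 7, b_{11} = 16, b_{12} = 2, b_{13} = 1, b_{14} = 6, b_{15} = 2, b_{16} = 14, b_{17} = 12, b_{18} = 16.
Since (b_{17}, b_{18}) = (b_1, b_2) = (12, 16) (two consecutive terms determine the rest), the sequence is periodic with period 16.
So b_{358} = b_{1 + ((358-1) mod 16)} = b_6 = 17.

17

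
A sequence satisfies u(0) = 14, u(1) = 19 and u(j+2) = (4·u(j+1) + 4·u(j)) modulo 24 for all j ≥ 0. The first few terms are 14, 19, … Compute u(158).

0

Computing terms: u(0) = 14; u(1) = 19; u(2) = 12; u(3) = 4; u(4) = 16; u(5) = 8; u(6) = 0; u(7) = 8; u(8) = 8; u(9) = 16; u(10) = 0; u(11) = 16; u(12) = 16; u(13) = 8.
Since (u(12), u(13)) = (u(4), u(5)) = (16, 8) (two consecutive terms determine the rest), the sequence is eventually periodic: after a pre-period of length 4 it cycles with period 8.
For j ≥ 4, u(j) depends only on (j - 4) mod 8. (158 - 4) mod 8 = 2, so u(158) = u(6) = 0.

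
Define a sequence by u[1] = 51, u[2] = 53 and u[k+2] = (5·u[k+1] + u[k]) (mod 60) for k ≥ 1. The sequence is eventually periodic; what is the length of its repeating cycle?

Computing terms: u[1] = 51; u[2] = 53; u[3] = 16; u[4] = 13; u[5] = 21; u[6] = 58; u[7] = 11; u[8] = 53; u[9] = 36; u[10] = 53; u[11] = 1; u[12] = 58; u[13] = 51; u[14] = 13; u[15] = 56; u[16] = 53; u[17] = 21; u[18] = 38; u[19] = 31; u[20] = 13; u[21] = 36; u[22] = 13; u[23] = 41; u[24] = 38; u[25] = 51; u[26] = 53.
Since (u[25], u[26]) = (u[1], u[2]) = (51, 53) (two consecutive terms determine the rest), the sequence is periodic with period 24.

24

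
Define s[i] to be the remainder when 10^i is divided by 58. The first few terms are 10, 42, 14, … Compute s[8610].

s[1] = 10,  s[2] = 42,  s[3] = 14,  s[4] = 24,  s[5] = 8,  s[6] = 22,  s[7] = 46,  s[8] = 54,  s[9] = 18,  s[10] = 6,  s[11] = 2,  s[12] = 20,  s[13] = 26,  s[14] = 28,  s[15] = 48,  s[16] = 16,  s[17] = 44,  s[18] = 34,  s[19] = 50,  s[20] = 36,  s[21] = 12,  s[22] = 4,  s[23] = 40,  s[24] = 52,  s[25] = 56,  s[26] = 38,  s[27] = 32,  s[28] = 30,  s[29] = 10.
The sequence repeats with period 28.
(8610 - 1) mod 28 = 13, so s[8610] = s[14] = 28.

28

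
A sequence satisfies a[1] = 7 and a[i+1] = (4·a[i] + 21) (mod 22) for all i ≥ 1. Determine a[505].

13

Computing terms: a[1] = 7; a[2] = 5; a[3] = 19; a[4] = 9; a[5] = 13; a[6] = 7.
The sequence repeats with period 5.
So a[505] = a[1 + ((505-1) mod 5)] = a[5] = 13.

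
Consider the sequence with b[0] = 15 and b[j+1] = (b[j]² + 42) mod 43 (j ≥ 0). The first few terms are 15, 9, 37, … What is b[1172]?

We have b[0] = 15,  b[1] = 9,  b[2] = 37,  b[3] = 35,  b[4] = 20,  b[5] = 12,  b[6] = 14,  b[7] = 23,  b[8] = 12.
Since b[8] = b[5] = 12, the sequence is eventually periodic: after a pre-period of length 5 it cycles with period 3.
For j ≥ 5, b[j] depends only on (j - 5) mod 3. (1172 - 5) mod 3 = 0, so b[1172] = b[5] = 12.

12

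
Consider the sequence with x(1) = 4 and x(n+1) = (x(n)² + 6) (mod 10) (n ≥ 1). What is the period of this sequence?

x(1) = 4; x(2) = 2; x(3) = 0; x(4) = 6; x(5) = 2.
Since x(5) = x(2) = 2, the sequence is eventually periodic: after a pre-period of length 1 it cycles with period 3.

3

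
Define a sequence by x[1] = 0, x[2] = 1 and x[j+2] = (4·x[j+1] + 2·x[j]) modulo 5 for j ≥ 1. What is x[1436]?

3

x[1] = 0,  x[2] = 1,  x[3] = 4,  x[4] = 3,  x[5] = 0,  x[6] = 1.
Since (x[5], x[6]) = (x[1], x[2]) = (0, 1) (two consecutive terms determine the rest), the sequence is periodic with period 4.
(1436 - 1) mod 4 = 3, so x[1436] = x[4] = 3.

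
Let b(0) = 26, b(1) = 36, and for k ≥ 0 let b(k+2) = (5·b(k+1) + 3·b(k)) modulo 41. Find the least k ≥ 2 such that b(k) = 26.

8

Computing terms: b(0) = 26, b(1) = 36, b(2) = 12, b(3) = 4, b(4) = 15, b(5) = 5, b(6) = 29, b(7) = 37, b(8) = 26, b(9) = 36.
The sequence repeats with period 8.
The value 26 next appears (with k ≥ 2) at b(8).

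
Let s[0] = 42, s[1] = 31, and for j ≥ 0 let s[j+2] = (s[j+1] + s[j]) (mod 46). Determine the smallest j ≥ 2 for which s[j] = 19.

Listing terms: s[0] = 42,  s[1] = 31,  s[2] = 27,  s[3] = 12,  s[4] = 39,  s[5] = 5,  s[6] = 44,  s[7] = 3,  s[8] = 1,  s[9] = 4,  s[10] = 5,  s[11] = 9,  s[12] = 14,  s[13] = 23,  s[14] = 37,  s[15] = 14,  s[16] = 5,  s[17] = 19,  s[18] = 24,  s[19] = 43,  s[20] = 21,  s[21] = 18,  s[22] = 39,  s[23] = 11,  s[24] = 4,  s[25] = 15,  s[26] = 19,  s[27] = 34,  s[28] = 7,  s[29] = 41,  s[30] = 2,  s[31] = 43,  s[32] = 45,  s[33] = 42,  s[34] = 41,  s[35] = 37,  s[36] = 32,  s[37] = 23,  s[38] = 9,  s[39] = 32,  s[40] = 41,  s[41] = 27,  s[42] = 22,  s[43] = 3,  s[44] = 25,  s[45] = 28,  s[46] = 7,  s[47] = 35,  s[48] = 42,  s[49] = 31.
The sequence repeats with period 48.
The value 19 first appears (with j ≥ 2) at s[17].

17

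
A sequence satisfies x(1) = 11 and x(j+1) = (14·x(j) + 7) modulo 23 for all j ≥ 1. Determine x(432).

Computing terms: x(1) = 11,  x(2) = 0,  x(3) = 7,  x(4) = 13,  x(5) = 5,  x(6) = 8,  x(7) = 4,  x(8) = 17,  x(9) = 15,  x(10) = 10,  x(11) = 9,  x(12) = 18,  x(13) = 6,  x(14) = 22,  x(15) = 16,  x(16) = 1,  x(17) = 21,  x(18) = 2,  x(19) = 12,  x(20) = 14,  x(21) = 19,  x(22) = 20,  x(23) = 11.
Since x(23) = x(1) = 11, the sequence is periodic with period 22.
So x(432) = x(1 + ((432-1) mod 22)) = x(14) = 22.

22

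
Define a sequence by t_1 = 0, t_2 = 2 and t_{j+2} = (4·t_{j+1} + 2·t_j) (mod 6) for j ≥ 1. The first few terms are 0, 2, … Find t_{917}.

4

t_1 = 0, t_2 = 2, t_3 = 2, t_4 = 0, t_5 = 4, t_6 = 4, t_7 = 0, t_8 = 2.
The sequence repeats with period 6.
So t_{917} = t_{1 + ((917-1) mod 6)} = t_5 = 4.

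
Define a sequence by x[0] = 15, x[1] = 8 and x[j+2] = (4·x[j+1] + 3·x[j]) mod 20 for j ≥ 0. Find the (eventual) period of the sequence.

We have x[0] = 15, x[1] = 8, x[2] = 17, x[3] = 12, x[4] = 19, x[5] = 12, x[6] = 5, x[7] = 16, x[8] = 19, x[9] = 4, x[10] = 13, x[11] = 4, x[12] = 15, x[13] = 12, x[14] = 13, x[15] = 8, x[16] = 11, x[17] = 8, x[18] = 5, x[19] = 4, x[20] = 11, x[21] = 16, x[22] = 17, x[23] = 16, x[24] = 15, x[25] = 8.
The sequence repeats with period 24.

24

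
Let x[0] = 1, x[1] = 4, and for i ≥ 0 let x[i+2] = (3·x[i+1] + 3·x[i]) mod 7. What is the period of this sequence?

Computing terms: x[0] = 1; x[1] = 4; x[2] = 1; x[3] = 1; x[4] = 6; x[5] = 0; x[6] = 4; x[7] = 5; x[8] = 6; x[9] = 5; x[10] = 5; x[11] = 2; x[12] = 0; x[13] = 6; x[14] = 4; x[15] = 2; x[16] = 4; x[17] = 4; x[18] = 3; x[19] = 0; x[20] = 2; x[21] = 6; x[22] = 3; x[23] = 6; x[24] = 6; x[25] = 1; x[26] = 0; x[27] = 3; x[28] = 2; x[29] = 1; x[30] = 2; x[31] = 2; x[32] = 5; x[33] = 0; x[34] = 1; x[35] = 3; x[36] = 5; x[37] = 3; x[38] = 3; x[39] = 4; x[40] = 0; x[41] = 5; x[42] = 1; x[43] = 4.
Since (x[42], x[43]) = (x[0], x[1]) = (1, 4) (two consecutive terms determine the rest), the sequence is periodic with period 42.

42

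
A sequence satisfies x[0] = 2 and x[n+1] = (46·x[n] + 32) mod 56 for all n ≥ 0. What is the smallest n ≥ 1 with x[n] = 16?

x[0] = 2, x[1] = 12, x[2] = 24, x[3] = 16, x[4] = 40, x[5] = 24.
Since x[5] = x[2] = 24, the sequence is eventually periodic: after a pre-period of length 2 it cycles with period 3.
The value 16 first appears (with n ≥ 1) at x[3].

3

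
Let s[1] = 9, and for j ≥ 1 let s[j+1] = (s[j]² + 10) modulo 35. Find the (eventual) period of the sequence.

Listing terms: s[1] = 9; s[2] = 21; s[3] = 31; s[4] = 26; s[5] = 21.
Since s[5] = s[2] = 21, the sequence is eventually periodic: after a pre-period of length 1 it cycles with period 3.

3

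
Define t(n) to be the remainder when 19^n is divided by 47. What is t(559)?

Listing terms: t(1) = 19; t(2) = 32; t(3) = 44; t(4) = 37; t(5) = 45; t(6) = 9; t(7) = 30; t(8) = 6; t(9) = 20; t(10) = 4; t(11) = 29; t(12) = 34; t(13) = 35; t(14) = 7; t(15) = 39; t(16) = 36; t(17) = 26; t(18) = 24; t(19) = 33; t(20) = 16; t(21) = 22; t(22) = 42; t(23) = 46; t(24) = 28; t(25) = 15; t(26) = 3; t(27) = 10; t(28) = 2; t(29) = 38; t(30) = 17; t(31) = 41; t(32) = 27; t(33) = 43; t(34) = 18; t(35) = 13; t(36) = 12; t(37) = 40; t(38) = 8; t(39) = 11; t(40) = 21; t(41) = 23; t(42) = 14; t(43) = 31; t(44) = 25; t(45) = 5; t(46) = 1; t(47) = 19.
The sequence repeats with period 46.
(559 - 1) mod 46 = 6, so t(559) = t(7) = 30.

30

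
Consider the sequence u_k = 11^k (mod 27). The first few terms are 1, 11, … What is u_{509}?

Computing terms: u_0 = 1,  u_1 = 11,  u_2 = 13,  u_3 = 8,  u_4 = 7,  u_5 = 23,  u_6 = 10,  u_7 = 2,  u_8 = 22,  u_9 = 26,  u_{10} = 16,  u_{11} = 14,  u_{12} = 19,  u_{13} = 20,  u_{14} = 4,  u_{15} = 17,  u_{16} = 25,  u_{17} = 5,  u_{18} = 1.
Since u_{18} = u_0 = 1, the sequence is periodic with period 18.
(509 - 0) mod 18 = 5, so u_{509} = u_5 = 23.

23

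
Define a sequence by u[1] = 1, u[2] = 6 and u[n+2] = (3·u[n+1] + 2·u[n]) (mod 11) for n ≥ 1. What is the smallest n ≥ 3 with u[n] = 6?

Listing terms: u[1] = 1; u[2] = 6; u[3] = 9; u[4] = 6; u[5] = 3; u[6] = 10; u[7] = 3; u[8] = 7; u[9] = 5; u[10] = 7; u[11] = 9; u[12] = 8; u[13] = 9; u[14] = 10; u[15] = 4; u[16] = 10; u[17] = 5; u[18] = 2; u[19] = 5; u[20] = 8; u[21] = 1; u[22] = 8; u[23] = 4; u[24] = 6; u[25] = 4; u[26] = 2; u[27] = 3; u[28] = 2; u[29] = 1; u[30] = 7; u[31] = 1; u[32] = 6.
Since (u[31], u[32]) = (u[1], u[2]) = (1, 6) (two consecutive terms determine the rest), the sequence is periodic with period 30.
The value 6 first appears (with n ≥ 3) at u[4].

4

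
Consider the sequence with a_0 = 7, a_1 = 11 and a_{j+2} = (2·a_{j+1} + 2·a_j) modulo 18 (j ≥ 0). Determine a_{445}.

Listing terms: a_0 = 7, a_1 = 11, a_2 = 0, a_3 = 4, a_4 = 8, a_5 = 6, a_6 = 10, a_7 = 14, a_8 = 12, a_9 = 16, a_{10} = 2, a_{11} = 0, a_{12} = 4.
Since (a_{11}, a_{12}) = (a_2, a_3) = (0, 4) (two consecutive terms determine the rest), the sequence is eventually periodic: after a pre-period of length 2 it cycles with period 9.
For j ≥ 2, a_j depends only on (j - 2) mod 9. (445 - 2) mod 9 = 2, so a_{445} = a_4 = 8.

8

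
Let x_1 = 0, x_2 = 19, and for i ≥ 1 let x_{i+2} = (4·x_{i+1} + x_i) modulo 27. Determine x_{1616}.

Listing terms: x_1 = 0, x_2 = 19, x_3 = 22, x_4 = 26, x_5 = 18, x_6 = 17, x_7 = 5, x_8 = 10, x_9 = 18, x_{10} = 1, x_{11} = 22, x_{12} = 8, x_{13} = 0, x_{14} = 8, x_{15} = 5, x_{16} = 1, x_{17} = 9, x_{18} = 10, x_{19} = 22, x_{20} = 17, x_{21} = 9, x_{22} = 26, x_{23} = 5, x_{24} = 19, x_{25} = 0, x_{26} = 19.
The sequence repeats with period 24.
(1616 - 1) mod 24 = 7, so x_{1616} = x_8 = 10.

10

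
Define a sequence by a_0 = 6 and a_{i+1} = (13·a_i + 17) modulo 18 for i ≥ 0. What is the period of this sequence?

a_0 = 6, a_1 = 5, a_2 = 10, a_3 = 3, a_4 = 2, a_5 = 7, a_6 = 0, a_7 = 17, a_8 = 4, a_9 = 15, a_{10} = 14, a_{11} = 1, a_{12} = 12, a_{13} = 11, a_{14} = 16, a_{15} = 9, a_{16} = 8, a_{17} = 13, a_{18} = 6.
The sequence repeats with period 18.

18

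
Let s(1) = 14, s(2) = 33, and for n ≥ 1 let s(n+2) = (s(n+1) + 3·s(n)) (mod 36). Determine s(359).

Computing terms: s(1) = 14, s(2) = 33, s(3) = 3, s(4) = 30, s(5) = 3, s(6) = 21, s(7) = 30, s(8) = 21, s(9) = 3, s(10) = 30.
Since (s(9), s(10)) = (s(3), s(4)) = (3, 30) (two consecutive terms determine the rest), the sequence is eventually periodic: after a pre-period of length 2 it cycles with period 6.
For n ≥ 3, s(n) depends only on (n - 3) mod 6. (359 - 3) mod 6 = 2, so s(359) = s(5) = 3.

3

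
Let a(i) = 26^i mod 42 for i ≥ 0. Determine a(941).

We have a(0) = 1, a(1) = 26, a(2) = 4, a(3) = 20, a(4) = 16, a(5) = 38, a(6) = 22, a(7) = 26.
Since a(7) = a(1) = 26, the sequence is eventually periodic: after a pre-period of length 1 it cycles with period 6.
For i ≥ 1, a(i) depends only on (i - 1) mod 6. (941 - 1) mod 6 = 4, so a(941) = a(5) = 38.

38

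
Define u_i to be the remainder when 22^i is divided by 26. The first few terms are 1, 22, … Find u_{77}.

Computing terms: u_0 = 1; u_1 = 22; u_2 = 16; u_3 = 14; u_4 = 22.
Since u_4 = u_1 = 22, the sequence is eventually periodic: after a pre-period of length 1 it cycles with period 3.
For i ≥ 1, u_i depends only on (i - 1) mod 3. (77 - 1) mod 3 = 1, so u_{77} = u_2 = 16.

16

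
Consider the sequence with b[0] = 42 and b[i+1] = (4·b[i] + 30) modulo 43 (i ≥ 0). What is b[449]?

26

b[0] = 42; b[1] = 26; b[2] = 5; b[3] = 7; b[4] = 15; b[5] = 4; b[6] = 3; b[7] = 42.
Since b[7] = b[0] = 42, the sequence is periodic with period 7.
So b[449] = b[0 + ((449-0) mod 7)] = b[1] = 26.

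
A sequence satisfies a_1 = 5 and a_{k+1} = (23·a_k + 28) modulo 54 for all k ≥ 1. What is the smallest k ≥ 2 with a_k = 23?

3

Computing terms: a_1 = 5; a_2 = 35; a_3 = 23; a_4 = 17; a_5 = 41; a_6 = 53; a_7 = 5.
Since a_7 = a_1 = 5, the sequence is periodic with period 6.
The value 23 first appears (with k ≥ 2) at a_3.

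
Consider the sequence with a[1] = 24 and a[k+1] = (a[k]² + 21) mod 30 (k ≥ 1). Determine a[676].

Computing terms: a[1] = 24,  a[2] = 27,  a[3] = 0,  a[4] = 21,  a[5] = 12,  a[6] = 15,  a[7] = 6,  a[8] = 27.
Since a[8] = a[2] = 27, the sequence is eventually periodic: after a pre-period of length 1 it cycles with period 6.
For k ≥ 2, a[k] depends only on (k - 2) mod 6. (676 - 2) mod 6 = 2, so a[676] = a[4] = 21.

21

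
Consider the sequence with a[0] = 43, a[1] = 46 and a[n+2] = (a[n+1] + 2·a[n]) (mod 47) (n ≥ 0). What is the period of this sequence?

We have a[0] = 43, a[1] = 46, a[2] = 38, a[3] = 36, a[4] = 18, a[5] = 43, a[6] = 32, a[7] = 24, a[8] = 41, a[9] = 42, a[10] = 30, a[11] = 20, a[12] = 33, a[13] = 26, a[14] = 45, a[15] = 3, a[16] = 46, a[17] = 5, a[18] = 3, a[19] = 13, a[20] = 19, a[21] = 45, a[22] = 36, a[23] = 32, a[24] = 10, a[25] = 27, a[26] = 0, a[27] = 7, a[28] = 7, a[29] = 21, a[30] = 35, a[31] = 30, a[32] = 6, a[33] = 19, a[34] = 31, a[35] = 22, a[36] = 37, a[37] = 34, a[38] = 14, a[39] = 35, a[40] = 16, a[41] = 39, a[42] = 24, a[43] = 8, a[44] = 9, a[45] = 25, a[46] = 43, a[47] = 46.
Since (a[46], a[47]) = (a[0], a[1]) = (43, 46) (two consecutive terms determine the rest), the sequence is periodic with period 46.

46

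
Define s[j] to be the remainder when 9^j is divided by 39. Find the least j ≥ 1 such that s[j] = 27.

3

s[0] = 1, s[1] = 9, s[2] = 3, s[3] = 27, s[4] = 9.
Since s[4] = s[1] = 9, the sequence is eventually periodic: after a pre-period of length 1 it cycles with period 3.
The value 27 first appears (with j ≥ 1) at s[3].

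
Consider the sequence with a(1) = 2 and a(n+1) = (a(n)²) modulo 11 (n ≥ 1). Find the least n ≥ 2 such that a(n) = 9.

We have a(1) = 2, a(2) = 4, a(3) = 5, a(4) = 3, a(5) = 9, a(6) = 4.
Since a(6) = a(2) = 4, the sequence is eventually periodic: after a pre-period of length 1 it cycles with period 4.
The value 9 first appears (with n ≥ 2) at a(5).

5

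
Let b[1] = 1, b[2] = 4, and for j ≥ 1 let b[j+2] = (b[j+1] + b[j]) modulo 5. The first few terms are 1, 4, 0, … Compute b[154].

Computing terms: b[1] = 1; b[2] = 4; b[3] = 0; b[4] = 4; b[5] = 4; b[6] = 3; b[7] = 2; b[8] = 0; b[9] = 2; b[10] = 2; b[11] = 4; b[12] = 1; b[13] = 0; b[14] = 1; b[15] = 1; b[16] = 2; b[17] = 3; b[18] = 0; b[19] = 3; b[20] = 3; b[21] = 1; b[22] = 4.
The sequence repeats with period 20.
(154 - 1) mod 20 = 13, so b[154] = b[14] = 1.

1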